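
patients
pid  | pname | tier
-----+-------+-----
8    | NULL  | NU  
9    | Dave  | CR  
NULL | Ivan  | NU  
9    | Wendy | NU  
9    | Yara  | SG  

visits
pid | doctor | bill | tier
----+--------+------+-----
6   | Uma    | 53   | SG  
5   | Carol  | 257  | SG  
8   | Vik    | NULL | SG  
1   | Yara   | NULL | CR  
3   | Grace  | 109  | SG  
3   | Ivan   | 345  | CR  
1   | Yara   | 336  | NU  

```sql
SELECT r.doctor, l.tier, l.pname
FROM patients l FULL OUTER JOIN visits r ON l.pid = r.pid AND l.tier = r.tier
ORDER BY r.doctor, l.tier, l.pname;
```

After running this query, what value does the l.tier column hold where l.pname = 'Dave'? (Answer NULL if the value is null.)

FULL OUTER JOIN keeps every row from both sides; unmatched rows get NULL for the other side's columns.
Matching on l.pid = r.pid AND l.tier = r.tier. A NULL in a compared column never satisfies the condition.
- l (pid=8, tier=NU) has no partner → padded with NULL.
- l (pid=9, tier=CR) has no partner → padded with NULL.
- l (pid=NULL, tier=NU) has no partner → padded with NULL.
- l (pid=9, tier=NU) has no partner → padded with NULL.
- l (pid=9, tier=SG) has no partner → padded with NULL.
- plus 7 unmatched r row(s), each kept with NULL l columns.

CR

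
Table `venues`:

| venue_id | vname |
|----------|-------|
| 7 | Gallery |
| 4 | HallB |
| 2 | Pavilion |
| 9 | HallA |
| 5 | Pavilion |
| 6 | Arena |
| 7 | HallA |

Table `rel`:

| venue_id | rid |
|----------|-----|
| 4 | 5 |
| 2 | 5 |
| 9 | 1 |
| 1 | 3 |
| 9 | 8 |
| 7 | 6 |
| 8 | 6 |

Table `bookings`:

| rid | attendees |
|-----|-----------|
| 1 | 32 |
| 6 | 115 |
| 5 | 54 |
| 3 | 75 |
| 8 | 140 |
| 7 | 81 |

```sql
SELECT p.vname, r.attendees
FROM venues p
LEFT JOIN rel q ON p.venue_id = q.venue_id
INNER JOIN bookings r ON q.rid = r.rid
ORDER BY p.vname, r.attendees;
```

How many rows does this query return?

6

Evaluate left to right. First `venues p LEFT JOIN rel q` on venue_id: 8 row(s).
Then INNER JOIN `bookings r` on rid: keep only rows whose q.rid appears in r.
Result: 6 row(s).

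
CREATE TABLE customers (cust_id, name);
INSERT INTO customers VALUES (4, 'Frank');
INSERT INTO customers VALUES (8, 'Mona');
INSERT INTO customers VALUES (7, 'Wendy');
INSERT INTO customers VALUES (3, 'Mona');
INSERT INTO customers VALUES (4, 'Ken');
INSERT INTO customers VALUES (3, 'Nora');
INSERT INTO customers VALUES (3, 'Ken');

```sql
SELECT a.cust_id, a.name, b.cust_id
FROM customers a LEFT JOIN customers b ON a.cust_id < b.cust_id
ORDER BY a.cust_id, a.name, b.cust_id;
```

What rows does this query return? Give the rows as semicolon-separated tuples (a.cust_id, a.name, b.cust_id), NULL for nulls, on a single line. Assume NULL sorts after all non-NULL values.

LEFT JOIN keeps every row from `customers a`; unmatched rows get NULL for `customers b`'s columns.
Matching on a.cust_id < b.cust_id.
- cust_id=4: 2 matching b row(s), so 2 row(s) emitted.
- cust_id=8: no b row matches, row kept with b columns NULL.
- cust_id=7: 1 matching b row(s), so 1 row(s) emitted.
- cust_id=3: 4 matching b row(s), so 4 row(s) emitted.
- cust_id=4: 2 matching b row(s), so 2 row(s) emitted.
- cust_id=3: 4 matching b row(s), so 4 row(s) emitted.
- cust_id=3: 4 matching b row(s), so 4 row(s) emitted.

(3, Ken, 4); (3, Ken, 4); (3, Ken, 7); (3, Ken, 8); (3, Mona, 4); (3, Mona, 4); (3, Mona, 7); (3, Mona, 8); (3, Nora, 4); (3, Nora, 4); (3, Nora, 7); (3, Nora, 8); (4, Frank, 7); (4, Frank, 8); (4, Ken, 7); (4, Ken, 8); (7, Wendy, 8); (8, Mona, NULL)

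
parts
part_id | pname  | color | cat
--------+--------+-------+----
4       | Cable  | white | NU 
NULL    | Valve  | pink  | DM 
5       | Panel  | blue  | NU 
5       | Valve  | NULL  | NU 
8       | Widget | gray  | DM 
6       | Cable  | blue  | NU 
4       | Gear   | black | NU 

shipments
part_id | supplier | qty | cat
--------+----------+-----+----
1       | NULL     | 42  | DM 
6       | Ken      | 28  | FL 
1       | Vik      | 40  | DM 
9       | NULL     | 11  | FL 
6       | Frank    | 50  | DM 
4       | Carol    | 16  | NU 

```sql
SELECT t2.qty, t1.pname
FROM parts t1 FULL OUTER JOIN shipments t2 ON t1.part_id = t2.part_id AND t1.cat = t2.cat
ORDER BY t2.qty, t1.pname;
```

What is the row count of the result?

12

FULL OUTER JOIN keeps every row from both sides; unmatched rows get NULL for the other side's columns.
Matching on t1.part_id = t2.part_id AND t1.cat = t2.cat. A NULL in a compared column never satisfies the condition.
Matched pairs: 2; unmatched t1 rows kept: 5; unmatched t2 rows kept: 5.
Total: 2 matched + 10 padded = 12 rows.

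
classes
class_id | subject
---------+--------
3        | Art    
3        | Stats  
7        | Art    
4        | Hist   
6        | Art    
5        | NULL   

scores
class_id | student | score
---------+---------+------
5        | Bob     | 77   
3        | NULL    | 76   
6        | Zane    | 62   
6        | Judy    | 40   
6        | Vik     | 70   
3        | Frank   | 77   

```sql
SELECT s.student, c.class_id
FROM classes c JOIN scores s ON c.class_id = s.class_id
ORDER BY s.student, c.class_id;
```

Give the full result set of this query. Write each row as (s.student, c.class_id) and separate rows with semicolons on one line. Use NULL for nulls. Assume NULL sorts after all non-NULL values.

(Bob, 5); (Frank, 3); (Frank, 3); (Judy, 6); (Vik, 6); (Zane, 6); (NULL, 3); (NULL, 3)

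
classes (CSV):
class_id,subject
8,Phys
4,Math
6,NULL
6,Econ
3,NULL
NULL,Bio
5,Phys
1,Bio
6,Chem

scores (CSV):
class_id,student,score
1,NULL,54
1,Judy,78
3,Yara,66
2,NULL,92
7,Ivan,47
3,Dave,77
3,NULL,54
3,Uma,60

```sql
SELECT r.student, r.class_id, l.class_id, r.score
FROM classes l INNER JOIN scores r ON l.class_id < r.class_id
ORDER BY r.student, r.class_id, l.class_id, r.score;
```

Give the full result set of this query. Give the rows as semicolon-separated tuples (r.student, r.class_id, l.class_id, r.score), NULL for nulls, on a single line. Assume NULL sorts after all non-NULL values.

INNER JOIN keeps only pairs where the ON condition holds.
Matching on l.class_id < r.class_id. A NULL in a compared column never satisfies the condition.
- l (class_id=8) has no partner → excluded.
- l (class_id=4) pairs with 1 row(s) of r.
- l (class_id=6) pairs with 1 row(s) of r.
- l (class_id=6) pairs with 1 row(s) of r.
- l (class_id=3) pairs with 1 row(s) of r.
- l (class_id=NULL) has no partner → excluded.
- l (class_id=5) pairs with 1 row(s) of r.
- l (class_id=1) pairs with 6 row(s) of r.
- l (class_id=6) pairs with 1 row(s) of r.

(Dave, 3, 1, 77); (Ivan, 7, 1, 47); (Ivan, 7, 3, 47); (Ivan, 7, 4, 47); (Ivan, 7, 5, 47); (Ivan, 7, 6, 47); (Ivan, 7, 6, 47); (Ivan, 7, 6, 47); (Uma, 3, 1, 60); (Yara, 3, 1, 66); (NULL, 2, 1, 92); (NULL, 3, 1, 54)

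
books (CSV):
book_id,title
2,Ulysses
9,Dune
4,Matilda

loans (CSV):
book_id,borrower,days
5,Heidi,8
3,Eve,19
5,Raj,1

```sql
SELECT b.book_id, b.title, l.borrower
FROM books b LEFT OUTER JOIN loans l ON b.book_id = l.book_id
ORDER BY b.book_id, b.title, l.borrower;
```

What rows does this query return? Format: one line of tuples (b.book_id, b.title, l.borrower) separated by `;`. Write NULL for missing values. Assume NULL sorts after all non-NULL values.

LEFT JOIN keeps every row from `books`; unmatched rows get NULL for `loans`'s columns.
Matching on b.book_id = l.book_id.
- book_id=2: no l row matches, row kept with l columns NULL.
- book_id=9: no l row matches, row kept with l columns NULL.
- book_id=4: no l row matches, row kept with l columns NULL.
After projecting and ordering:
b.book_id | b.title | l.borrower
2 | Ulysses | NULL
4 | Matilda | NULL
9 | Dune | NULL

(2, Ulysses, NULL); (4, Matilda, NULL); (9, Dune, NULL)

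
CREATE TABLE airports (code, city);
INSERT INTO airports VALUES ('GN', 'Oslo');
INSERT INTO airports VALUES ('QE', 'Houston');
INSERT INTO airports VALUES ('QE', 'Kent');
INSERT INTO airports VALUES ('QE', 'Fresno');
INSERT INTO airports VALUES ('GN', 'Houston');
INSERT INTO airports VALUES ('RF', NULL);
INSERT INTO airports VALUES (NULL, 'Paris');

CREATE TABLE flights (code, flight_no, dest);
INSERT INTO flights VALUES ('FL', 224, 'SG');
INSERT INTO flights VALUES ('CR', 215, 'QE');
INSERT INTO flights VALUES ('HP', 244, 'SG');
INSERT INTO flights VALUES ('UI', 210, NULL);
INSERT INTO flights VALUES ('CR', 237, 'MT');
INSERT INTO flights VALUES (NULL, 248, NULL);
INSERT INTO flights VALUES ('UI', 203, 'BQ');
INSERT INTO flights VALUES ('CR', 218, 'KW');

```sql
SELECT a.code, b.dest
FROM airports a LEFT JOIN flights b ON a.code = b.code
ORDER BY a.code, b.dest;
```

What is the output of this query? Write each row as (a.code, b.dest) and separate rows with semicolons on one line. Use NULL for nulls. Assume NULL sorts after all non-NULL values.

(GN, NULL); (GN, NULL); (QE, NULL); (QE, NULL); (QE, NULL); (RF, NULL); (NULL, NULL)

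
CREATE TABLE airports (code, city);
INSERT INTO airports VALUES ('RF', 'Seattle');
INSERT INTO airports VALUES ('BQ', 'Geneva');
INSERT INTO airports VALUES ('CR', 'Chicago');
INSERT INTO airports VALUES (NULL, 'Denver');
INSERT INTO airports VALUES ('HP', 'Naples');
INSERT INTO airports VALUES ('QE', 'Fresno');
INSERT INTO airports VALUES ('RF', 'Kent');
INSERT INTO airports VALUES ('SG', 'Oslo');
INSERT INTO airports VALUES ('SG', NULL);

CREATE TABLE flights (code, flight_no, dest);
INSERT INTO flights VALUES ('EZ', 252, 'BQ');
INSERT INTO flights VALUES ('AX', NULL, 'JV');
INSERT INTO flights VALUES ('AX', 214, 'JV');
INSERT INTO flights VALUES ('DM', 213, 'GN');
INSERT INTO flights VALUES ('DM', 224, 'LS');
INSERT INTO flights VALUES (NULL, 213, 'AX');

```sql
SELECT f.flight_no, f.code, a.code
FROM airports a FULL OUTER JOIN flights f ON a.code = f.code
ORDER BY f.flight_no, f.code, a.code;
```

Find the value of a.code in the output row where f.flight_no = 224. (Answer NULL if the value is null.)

FULL OUTER JOIN keeps every row from both sides; unmatched rows get NULL for the other side's columns.
Matching on a.code = f.code. A NULL in a compared column never satisfies the condition.
Matched pairs: 0; unmatched a rows kept: 9; unmatched f rows kept: 6.

NULL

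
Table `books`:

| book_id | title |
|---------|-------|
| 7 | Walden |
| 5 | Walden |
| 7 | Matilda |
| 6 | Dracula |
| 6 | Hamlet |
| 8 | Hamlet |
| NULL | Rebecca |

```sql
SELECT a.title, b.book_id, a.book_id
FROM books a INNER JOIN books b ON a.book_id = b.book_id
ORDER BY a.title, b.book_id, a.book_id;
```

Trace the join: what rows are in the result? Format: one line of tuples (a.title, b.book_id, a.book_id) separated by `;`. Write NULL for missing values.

(Dracula, 6, 6); (Dracula, 6, 6); (Hamlet, 6, 6); (Hamlet, 6, 6); (Hamlet, 8, 8); (Matilda, 7, 7); (Matilda, 7, 7); (Walden, 5, 5); (Walden, 7, 7); (Walden, 7, 7)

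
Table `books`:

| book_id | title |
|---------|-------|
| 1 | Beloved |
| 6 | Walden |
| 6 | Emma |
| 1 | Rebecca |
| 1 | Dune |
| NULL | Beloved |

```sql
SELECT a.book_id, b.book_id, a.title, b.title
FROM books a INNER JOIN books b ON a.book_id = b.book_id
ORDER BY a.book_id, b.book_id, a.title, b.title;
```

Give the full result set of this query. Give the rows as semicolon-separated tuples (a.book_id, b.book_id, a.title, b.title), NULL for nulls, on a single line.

(1, 1, Beloved, Beloved); (1, 1, Beloved, Dune); (1, 1, Beloved, Rebecca); (1, 1, Dune, Beloved); (1, 1, Dune, Dune); (1, 1, Dune, Rebecca); (1, 1, Rebecca, Beloved); (1, 1, Rebecca, Dune); (1, 1, Rebecca, Rebecca); (6, 6, Emma, Emma); (6, 6, Emma, Walden); (6, 6, Walden, Emma); (6, 6, Walden, Walden)

INNER JOIN keeps only pairs where the ON condition holds.
Matching on a.book_id = b.book_id. A NULL in a compared column never satisfies the condition.
Matched pairs: 13.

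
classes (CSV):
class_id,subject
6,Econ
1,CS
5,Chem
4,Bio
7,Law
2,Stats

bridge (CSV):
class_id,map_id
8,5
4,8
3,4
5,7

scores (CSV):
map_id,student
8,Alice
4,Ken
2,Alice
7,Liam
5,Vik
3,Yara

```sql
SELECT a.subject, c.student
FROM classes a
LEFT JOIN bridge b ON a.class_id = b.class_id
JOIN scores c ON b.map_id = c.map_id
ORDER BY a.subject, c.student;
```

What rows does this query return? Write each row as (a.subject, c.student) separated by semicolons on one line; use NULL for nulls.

Joins associate left-to-right: classes LEFT JOIN bridge on class_id gives 6 intermediate row(s).
Then INNER JOIN `scores c` on map_id: keep only rows whose b.map_id appears in c.

(Bio, Alice); (Chem, Liam)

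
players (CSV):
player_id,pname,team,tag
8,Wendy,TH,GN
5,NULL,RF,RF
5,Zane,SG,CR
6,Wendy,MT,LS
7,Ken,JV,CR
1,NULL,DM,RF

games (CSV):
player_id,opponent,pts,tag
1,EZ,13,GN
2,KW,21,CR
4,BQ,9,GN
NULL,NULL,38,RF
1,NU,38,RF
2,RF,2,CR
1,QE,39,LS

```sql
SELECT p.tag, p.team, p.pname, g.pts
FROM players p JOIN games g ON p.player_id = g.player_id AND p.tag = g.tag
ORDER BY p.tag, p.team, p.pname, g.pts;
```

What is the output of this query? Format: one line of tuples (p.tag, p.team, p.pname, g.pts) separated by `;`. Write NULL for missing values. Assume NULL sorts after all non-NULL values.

INNER JOIN keeps only pairs where the ON condition holds.
Matching on p.player_id = g.player_id AND p.tag = g.tag. A NULL in a compared column never satisfies the condition.
- p[0] player_id=8, tag=GN → no match; dropped.
- p[1] player_id=5, tag=RF → no match; dropped.
- p[2] player_id=5, tag=CR → no match; dropped.
- p[3] player_id=6, tag=LS → no match; dropped.
- p[4] player_id=7, tag=CR → no match; dropped.
- p[5] player_id=1, tag=RF → 1 match(es) in g → 1 row(s).
After projecting and ordering:
p.tag | p.team | p.pname | g.pts
RF | DM | NULL | 38

(RF, DM, NULL, 38)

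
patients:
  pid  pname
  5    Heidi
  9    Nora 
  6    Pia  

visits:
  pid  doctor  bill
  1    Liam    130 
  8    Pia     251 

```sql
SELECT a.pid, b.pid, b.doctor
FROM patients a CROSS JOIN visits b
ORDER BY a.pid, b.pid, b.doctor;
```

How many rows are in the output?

6

CROSS JOIN pairs every row of `patients` with every row of `visits`: 3 × 2 = 6 rows.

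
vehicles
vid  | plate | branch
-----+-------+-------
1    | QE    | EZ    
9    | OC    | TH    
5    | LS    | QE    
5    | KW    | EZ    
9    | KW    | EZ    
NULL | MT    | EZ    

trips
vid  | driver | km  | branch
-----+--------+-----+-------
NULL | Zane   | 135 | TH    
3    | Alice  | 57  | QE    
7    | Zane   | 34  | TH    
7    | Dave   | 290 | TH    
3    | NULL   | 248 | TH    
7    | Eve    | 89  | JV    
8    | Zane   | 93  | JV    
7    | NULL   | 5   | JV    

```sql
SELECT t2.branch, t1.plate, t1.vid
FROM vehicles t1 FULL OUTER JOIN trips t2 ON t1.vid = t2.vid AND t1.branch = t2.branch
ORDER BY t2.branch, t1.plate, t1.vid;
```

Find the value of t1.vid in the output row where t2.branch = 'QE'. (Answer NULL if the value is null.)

NULL

FULL OUTER JOIN keeps every row from both sides; unmatched rows get NULL for the other side's columns.
Matching on t1.vid = t2.vid AND t1.branch = t2.branch. A NULL in a compared column never satisfies the condition.
Matched pairs: 0; unmatched t1 rows kept: 6; unmatched t2 rows kept: 8.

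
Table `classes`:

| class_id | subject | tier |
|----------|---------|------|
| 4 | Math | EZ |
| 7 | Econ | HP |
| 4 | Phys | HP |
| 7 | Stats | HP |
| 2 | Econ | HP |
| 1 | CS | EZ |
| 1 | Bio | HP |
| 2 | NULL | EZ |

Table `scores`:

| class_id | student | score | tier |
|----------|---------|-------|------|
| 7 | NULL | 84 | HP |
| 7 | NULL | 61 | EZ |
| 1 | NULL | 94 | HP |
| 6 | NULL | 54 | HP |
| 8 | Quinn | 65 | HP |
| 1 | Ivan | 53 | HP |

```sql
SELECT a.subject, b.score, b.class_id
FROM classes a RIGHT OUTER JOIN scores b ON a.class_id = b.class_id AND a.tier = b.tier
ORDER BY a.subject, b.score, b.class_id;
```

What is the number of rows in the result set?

RIGHT JOIN keeps every row from `scores`; unmatched rows get NULL for `classes`'s columns.
Matching on a.class_id = b.class_id AND a.tier = b.tier.
- a row (class_id=4, tier=EZ): no match.
- a row (class_id=7, tier=HP): matches 1 b row(s) → 1 output row(s).
- a row (class_id=4, tier=HP): no match.
- a row (class_id=7, tier=HP): matches 1 b row(s) → 1 output row(s).
- a row (class_id=2, tier=HP): no match.
- a row (class_id=1, tier=EZ): no match.
- a row (class_id=1, tier=HP): matches 2 b row(s) → 2 output row(s).
- a row (class_id=2, tier=EZ): no match.
- 3 row(s) from b found no a partner → padded with NULL.
Total: 4 matched + 3 padded = 7 rows.

7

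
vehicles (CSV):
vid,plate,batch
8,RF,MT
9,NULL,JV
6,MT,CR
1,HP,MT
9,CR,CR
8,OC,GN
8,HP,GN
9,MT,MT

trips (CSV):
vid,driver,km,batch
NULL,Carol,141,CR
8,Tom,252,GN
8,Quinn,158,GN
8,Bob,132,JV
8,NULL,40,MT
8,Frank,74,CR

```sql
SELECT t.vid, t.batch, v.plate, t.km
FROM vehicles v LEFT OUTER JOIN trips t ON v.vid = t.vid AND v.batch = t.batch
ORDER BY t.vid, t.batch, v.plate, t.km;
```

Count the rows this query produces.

10

LEFT JOIN keeps every row from `vehicles`; unmatched rows get NULL for `trips`'s columns.
Matching on v.vid = t.vid AND v.batch = t.batch. A NULL in a compared column never satisfies the condition.
Matched pairs: 5; unmatched v rows kept: 5.
Total: 5 matched + 5 padded = 10 rows.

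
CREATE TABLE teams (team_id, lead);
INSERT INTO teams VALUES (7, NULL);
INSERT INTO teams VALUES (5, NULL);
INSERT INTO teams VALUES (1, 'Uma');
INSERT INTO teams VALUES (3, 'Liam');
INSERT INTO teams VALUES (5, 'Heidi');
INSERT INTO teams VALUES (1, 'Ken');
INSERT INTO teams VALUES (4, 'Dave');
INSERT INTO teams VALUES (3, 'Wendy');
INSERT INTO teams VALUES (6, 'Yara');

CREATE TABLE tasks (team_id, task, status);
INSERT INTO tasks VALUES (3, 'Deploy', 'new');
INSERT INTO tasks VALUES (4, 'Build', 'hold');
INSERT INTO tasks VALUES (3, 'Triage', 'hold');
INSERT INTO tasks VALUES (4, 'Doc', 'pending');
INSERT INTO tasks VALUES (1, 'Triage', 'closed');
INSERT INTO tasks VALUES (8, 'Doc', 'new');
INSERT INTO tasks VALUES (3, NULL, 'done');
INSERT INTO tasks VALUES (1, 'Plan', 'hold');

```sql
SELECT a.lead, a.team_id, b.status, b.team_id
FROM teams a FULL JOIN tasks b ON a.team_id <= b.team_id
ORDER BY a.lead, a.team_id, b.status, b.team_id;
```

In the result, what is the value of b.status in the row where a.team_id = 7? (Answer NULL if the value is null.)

new

FULL OUTER JOIN keeps every row from both sides; unmatched rows get NULL for the other side's columns.
Matching on a.team_id <= b.team_id.
- team_id=7: 1 matching b row(s), so 1 row(s) emitted.
- team_id=5: 1 matching b row(s), so 1 row(s) emitted.
- team_id=1: 8 matching b row(s), so 8 row(s) emitted.
- team_id=3: 6 matching b row(s), so 6 row(s) emitted.
- team_id=5: 1 matching b row(s), so 1 row(s) emitted.
- team_id=1: 8 matching b row(s), so 8 row(s) emitted.
- team_id=4: 3 matching b row(s), so 3 row(s) emitted.
- team_id=3: 6 matching b row(s), so 6 row(s) emitted.
- team_id=6: 1 matching b row(s), so 1 row(s) emitted.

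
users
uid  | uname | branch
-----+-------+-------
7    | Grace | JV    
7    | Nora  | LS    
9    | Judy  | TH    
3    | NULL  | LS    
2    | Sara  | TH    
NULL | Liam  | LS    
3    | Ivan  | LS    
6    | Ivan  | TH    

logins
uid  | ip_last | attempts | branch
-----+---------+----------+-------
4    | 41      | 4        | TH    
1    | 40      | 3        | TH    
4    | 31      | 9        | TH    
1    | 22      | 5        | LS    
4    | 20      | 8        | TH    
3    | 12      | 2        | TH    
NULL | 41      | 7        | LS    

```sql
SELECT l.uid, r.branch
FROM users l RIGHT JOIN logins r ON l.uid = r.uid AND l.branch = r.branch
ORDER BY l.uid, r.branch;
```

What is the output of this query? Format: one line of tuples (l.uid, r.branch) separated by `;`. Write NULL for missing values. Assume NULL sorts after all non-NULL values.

RIGHT JOIN keeps every row from `logins`; unmatched rows get NULL for `users`'s columns.
Matching on l.uid = r.uid AND l.branch = r.branch. A NULL in a compared column never satisfies the condition.
- uid=7, branch=JV: no matching r row.
- uid=7, branch=LS: no matching r row.
- uid=9, branch=TH: no matching r row.
- uid=3, branch=LS: no matching r row.
- uid=2, branch=TH: no matching r row.
- uid=NULL, branch=LS: no matching r row.
- uid=3, branch=LS: no matching r row.
- uid=6, branch=TH: no matching r row.
- plus 7 unmatched r row(s), each kept with NULL l columns.
After projecting and ordering:
l.uid | r.branch
NULL | LS
NULL | LS
NULL | TH
NULL | TH
NULL | TH
NULL | TH
NULL | TH

(NULL, LS); (NULL, LS); (NULL, TH); (NULL, TH); (NULL, TH); (NULL, TH); (NULL, TH)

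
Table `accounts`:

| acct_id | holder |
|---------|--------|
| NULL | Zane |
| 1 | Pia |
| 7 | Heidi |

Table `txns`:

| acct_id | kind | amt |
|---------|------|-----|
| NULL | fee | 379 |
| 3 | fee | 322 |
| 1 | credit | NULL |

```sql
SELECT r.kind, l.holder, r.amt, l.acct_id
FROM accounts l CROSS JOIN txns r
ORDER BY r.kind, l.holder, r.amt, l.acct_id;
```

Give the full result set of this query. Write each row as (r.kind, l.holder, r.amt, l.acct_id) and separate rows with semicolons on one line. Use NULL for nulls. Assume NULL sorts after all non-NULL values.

(credit, Heidi, NULL, 7); (credit, Pia, NULL, 1); (credit, Zane, NULL, NULL); (fee, Heidi, 322, 7); (fee, Heidi, 379, 7); (fee, Pia, 322, 1); (fee, Pia, 379, 1); (fee, Zane, 322, NULL); (fee, Zane, 379, NULL)

CROSS JOIN pairs every row of `accounts` with every row of `txns`: 3 × 3 = 9 rows.
After projecting and ordering:
r.kind | l.holder | r.amt | l.acct_id
credit | Heidi | NULL | 7
credit | Pia | NULL | 1
credit | Zane | NULL | NULL
fee | Heidi | 322 | 7
fee | Heidi | 379 | 7
fee | Pia | 322 | 1
fee | Pia | 379 | 1
fee | Zane | 322 | NULL
fee | Zane | 379 | NULL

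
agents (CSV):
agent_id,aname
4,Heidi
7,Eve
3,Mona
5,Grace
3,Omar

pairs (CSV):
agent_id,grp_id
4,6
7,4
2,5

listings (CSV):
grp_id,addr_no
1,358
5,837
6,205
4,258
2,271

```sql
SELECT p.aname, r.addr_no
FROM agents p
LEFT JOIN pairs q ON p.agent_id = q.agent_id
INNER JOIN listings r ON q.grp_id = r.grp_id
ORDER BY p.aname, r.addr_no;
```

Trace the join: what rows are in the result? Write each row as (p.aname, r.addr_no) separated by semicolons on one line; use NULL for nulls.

(Eve, 258); (Heidi, 205)

Evaluate left to right. First `agents p LEFT JOIN pairs q` on agent_id: 5 row(s).
Then INNER JOIN `listings r` on grp_id: keep only rows whose q.grp_id appears in r.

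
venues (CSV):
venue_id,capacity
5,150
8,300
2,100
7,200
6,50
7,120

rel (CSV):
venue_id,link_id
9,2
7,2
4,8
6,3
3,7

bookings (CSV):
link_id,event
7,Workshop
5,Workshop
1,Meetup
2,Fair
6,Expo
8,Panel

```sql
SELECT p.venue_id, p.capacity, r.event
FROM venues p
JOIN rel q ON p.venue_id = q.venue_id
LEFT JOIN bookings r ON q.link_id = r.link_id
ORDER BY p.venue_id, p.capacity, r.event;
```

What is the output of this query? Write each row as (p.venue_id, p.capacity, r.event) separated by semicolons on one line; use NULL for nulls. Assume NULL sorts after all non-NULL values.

(6, 50, NULL); (7, 120, Fair); (7, 200, Fair)

Evaluate left to right. First `venues p INNER JOIN rel q` on venue_id: 3 row(s).
Then LEFT JOIN `bookings r` on link_id: each of those 3 rows is kept; rows whose q.link_id has no match in r get NULL for r's columns.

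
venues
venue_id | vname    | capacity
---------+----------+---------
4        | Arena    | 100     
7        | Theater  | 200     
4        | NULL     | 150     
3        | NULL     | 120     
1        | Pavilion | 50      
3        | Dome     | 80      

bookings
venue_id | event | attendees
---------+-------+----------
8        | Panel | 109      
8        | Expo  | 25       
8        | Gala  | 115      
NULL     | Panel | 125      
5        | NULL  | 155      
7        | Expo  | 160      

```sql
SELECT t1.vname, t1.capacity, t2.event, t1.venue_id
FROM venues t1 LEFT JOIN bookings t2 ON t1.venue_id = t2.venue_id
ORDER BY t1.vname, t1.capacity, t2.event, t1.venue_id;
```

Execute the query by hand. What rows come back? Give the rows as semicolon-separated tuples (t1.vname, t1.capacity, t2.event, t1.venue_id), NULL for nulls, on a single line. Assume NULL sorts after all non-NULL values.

LEFT JOIN keeps every row from `venues`; unmatched rows get NULL for `bookings`'s columns.
Matching on t1.venue_id = t2.venue_id. A NULL in a compared column never satisfies the condition.
- t1 row (venue_id=4): no match → kept, t2 columns NULL.
- t1 row (venue_id=7): matches 1 t2 row(s) → 1 output row(s).
- t1 row (venue_id=4): no match → kept, t2 columns NULL.
- t1 row (venue_id=3): no match → kept, t2 columns NULL.
- t1 row (venue_id=1): no match → kept, t2 columns NULL.
- t1 row (venue_id=3): no match → kept, t2 columns NULL.
After projecting and ordering:
t1.vname | t1.capacity | t2.event | t1.venue_id
Arena | 100 | NULL | 4
Dome | 80 | NULL | 3
Pavilion | 50 | NULL | 1
Theater | 200 | Expo | 7
NULL | 120 | NULL | 3
NULL | 150 | NULL | 4

(Arena, 100, NULL, 4); (Dome, 80, NULL, 3); (Pavilion, 50, NULL, 1); (Theater, 200, Expo, 7); (NULL, 120, NULL, 3); (NULL, 150, NULL, 4)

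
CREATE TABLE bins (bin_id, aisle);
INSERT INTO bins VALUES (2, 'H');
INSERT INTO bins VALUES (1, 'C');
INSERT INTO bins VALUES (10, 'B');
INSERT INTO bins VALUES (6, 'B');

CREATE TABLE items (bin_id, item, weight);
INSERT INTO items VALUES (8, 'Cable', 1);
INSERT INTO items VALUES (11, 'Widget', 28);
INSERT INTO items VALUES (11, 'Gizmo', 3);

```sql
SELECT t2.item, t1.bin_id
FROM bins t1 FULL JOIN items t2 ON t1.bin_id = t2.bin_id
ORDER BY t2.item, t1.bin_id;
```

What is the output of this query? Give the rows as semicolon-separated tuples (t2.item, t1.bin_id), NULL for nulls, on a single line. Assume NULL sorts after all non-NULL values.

FULL OUTER JOIN keeps every row from both sides; unmatched rows get NULL for the other side's columns.
Matching on t1.bin_id = t2.bin_id.
- t1[0] bin_id=2 → no match; kept with NULLs on the t2 side.
- t1[1] bin_id=1 → no match; kept with NULLs on the t2 side.
- t1[2] bin_id=10 → no match; kept with NULLs on the t2 side.
- t1[3] bin_id=6 → no match; kept with NULLs on the t2 side.
- 3 t2 row(s) had no t1 match → kept, t1 columns NULL.
After projecting and ordering:
t2.item | t1.bin_id
Cable | NULL
Gizmo | NULL
Widget | NULL
NULL | 1
NULL | 2
NULL | 6
NULL | 10

(Cable, NULL); (Gizmo, NULL); (Widget, NULL); (NULL, 1); (NULL, 2); (NULL, 6); (NULL, 10)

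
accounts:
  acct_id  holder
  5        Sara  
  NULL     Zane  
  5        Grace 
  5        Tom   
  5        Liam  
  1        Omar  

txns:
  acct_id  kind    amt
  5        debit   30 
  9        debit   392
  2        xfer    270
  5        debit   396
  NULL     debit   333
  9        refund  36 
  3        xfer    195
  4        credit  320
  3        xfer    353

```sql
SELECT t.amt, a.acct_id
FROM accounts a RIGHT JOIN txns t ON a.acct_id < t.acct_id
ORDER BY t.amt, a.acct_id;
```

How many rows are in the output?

RIGHT JOIN keeps every row from `txns`; unmatched rows get NULL for `accounts`'s columns.
Matching on a.acct_id < t.acct_id. A NULL in a compared column never satisfies the condition.
- a row (acct_id=5): matches 2 t row(s) → 2 output row(s).
- a row (acct_id=NULL): no match.
- a row (acct_id=5): matches 2 t row(s) → 2 output row(s).
- a row (acct_id=5): matches 2 t row(s) → 2 output row(s).
- a row (acct_id=5): matches 2 t row(s) → 2 output row(s).
- a row (acct_id=1): matches 8 t row(s) → 8 output row(s).
- 1 row(s) from t found no a partner → padded with NULL.
Total: 16 matched + 1 padded = 17 rows.

17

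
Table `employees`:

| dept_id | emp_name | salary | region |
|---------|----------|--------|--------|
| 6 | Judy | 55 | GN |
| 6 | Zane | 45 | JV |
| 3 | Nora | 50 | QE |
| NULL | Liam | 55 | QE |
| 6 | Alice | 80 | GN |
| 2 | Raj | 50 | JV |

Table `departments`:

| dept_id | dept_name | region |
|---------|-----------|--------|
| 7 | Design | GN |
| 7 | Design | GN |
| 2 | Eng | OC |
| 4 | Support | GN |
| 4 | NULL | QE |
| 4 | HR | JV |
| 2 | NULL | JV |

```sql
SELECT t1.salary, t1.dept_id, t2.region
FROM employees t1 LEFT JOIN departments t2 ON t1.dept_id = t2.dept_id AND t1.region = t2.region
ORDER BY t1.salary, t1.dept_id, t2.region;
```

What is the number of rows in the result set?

LEFT JOIN keeps every row from `employees`; unmatched rows get NULL for `departments`'s columns.
Matching on t1.dept_id = t2.dept_id AND t1.region = t2.region. A NULL in a compared column never satisfies the condition.
Matched pairs: 1; unmatched t1 rows kept: 5.
Total: 1 matched + 5 padded = 6 rows.

6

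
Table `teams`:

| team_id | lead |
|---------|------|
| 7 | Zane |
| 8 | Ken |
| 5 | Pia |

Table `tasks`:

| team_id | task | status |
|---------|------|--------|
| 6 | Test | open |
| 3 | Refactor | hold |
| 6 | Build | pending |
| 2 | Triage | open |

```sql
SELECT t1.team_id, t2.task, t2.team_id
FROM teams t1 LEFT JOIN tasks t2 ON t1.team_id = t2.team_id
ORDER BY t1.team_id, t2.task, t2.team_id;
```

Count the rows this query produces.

3

LEFT JOIN keeps every row from `teams`; unmatched rows get NULL for `tasks`'s columns.
Matching on t1.team_id = t2.team_id.
Matched pairs: 0; unmatched t1 rows kept: 3.
Total: 0 matched + 3 padded = 3 rows.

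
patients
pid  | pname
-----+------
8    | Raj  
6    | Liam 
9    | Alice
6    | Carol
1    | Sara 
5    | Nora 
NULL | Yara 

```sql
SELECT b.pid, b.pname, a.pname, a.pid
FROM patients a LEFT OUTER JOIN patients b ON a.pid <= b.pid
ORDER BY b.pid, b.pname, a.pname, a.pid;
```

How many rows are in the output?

LEFT JOIN keeps every row from `patients a`; unmatched rows get NULL for `patients b`'s columns.
Matching on a.pid <= b.pid. A NULL in a compared column never satisfies the condition.
- a[0] pid=8 → 2 match(es) in b → 2 row(s).
- a[1] pid=6 → 4 match(es) in b → 4 row(s).
- a[2] pid=9 → 1 match(es) in b → 1 row(s).
- a[3] pid=6 → 4 match(es) in b → 4 row(s).
- a[4] pid=1 → 6 match(es) in b → 6 row(s).
- a[5] pid=5 → 5 match(es) in b → 5 row(s).
- a[6] pid=NULL → no match; kept with NULLs on the b side.
Total: 22 matched + 1 padded = 23 rows.

23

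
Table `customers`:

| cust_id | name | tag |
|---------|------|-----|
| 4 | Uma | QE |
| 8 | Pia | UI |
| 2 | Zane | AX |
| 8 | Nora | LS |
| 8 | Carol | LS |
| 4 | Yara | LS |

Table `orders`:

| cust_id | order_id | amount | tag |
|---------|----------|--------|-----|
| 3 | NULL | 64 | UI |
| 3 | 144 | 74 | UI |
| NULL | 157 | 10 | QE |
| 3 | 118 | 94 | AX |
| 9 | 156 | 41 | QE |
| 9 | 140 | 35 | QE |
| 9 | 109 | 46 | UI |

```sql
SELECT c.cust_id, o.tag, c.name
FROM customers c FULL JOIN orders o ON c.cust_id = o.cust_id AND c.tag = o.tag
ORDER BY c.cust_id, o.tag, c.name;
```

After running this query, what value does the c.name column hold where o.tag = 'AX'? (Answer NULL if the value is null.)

NULL

FULL OUTER JOIN keeps every row from both sides; unmatched rows get NULL for the other side's columns.
Matching on c.cust_id = o.cust_id AND c.tag = o.tag. A NULL in a compared column never satisfies the condition.
- c (cust_id=4, tag=QE) has no partner → padded with NULL.
- c (cust_id=8, tag=UI) has no partner → padded with NULL.
- c (cust_id=2, tag=AX) has no partner → padded with NULL.
- c (cust_id=8, tag=LS) has no partner → padded with NULL.
- c (cust_id=8, tag=LS) has no partner → padded with NULL.
- c (cust_id=4, tag=LS) has no partner → padded with NULL.
- 7 o row(s) had no c match → kept, c columns NULL.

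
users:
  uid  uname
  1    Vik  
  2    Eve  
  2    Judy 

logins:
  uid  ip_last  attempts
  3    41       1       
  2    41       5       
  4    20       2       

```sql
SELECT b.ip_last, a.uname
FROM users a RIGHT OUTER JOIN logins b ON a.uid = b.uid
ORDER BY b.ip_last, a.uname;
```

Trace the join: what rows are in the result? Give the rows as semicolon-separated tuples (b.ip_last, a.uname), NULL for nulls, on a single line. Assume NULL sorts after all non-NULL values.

(20, NULL); (41, Eve); (41, Judy); (41, NULL)

RIGHT JOIN keeps every row from `logins`; unmatched rows get NULL for `users`'s columns.
Matching on a.uid = b.uid.
Matched pairs: 2; unmatched b rows kept: 2.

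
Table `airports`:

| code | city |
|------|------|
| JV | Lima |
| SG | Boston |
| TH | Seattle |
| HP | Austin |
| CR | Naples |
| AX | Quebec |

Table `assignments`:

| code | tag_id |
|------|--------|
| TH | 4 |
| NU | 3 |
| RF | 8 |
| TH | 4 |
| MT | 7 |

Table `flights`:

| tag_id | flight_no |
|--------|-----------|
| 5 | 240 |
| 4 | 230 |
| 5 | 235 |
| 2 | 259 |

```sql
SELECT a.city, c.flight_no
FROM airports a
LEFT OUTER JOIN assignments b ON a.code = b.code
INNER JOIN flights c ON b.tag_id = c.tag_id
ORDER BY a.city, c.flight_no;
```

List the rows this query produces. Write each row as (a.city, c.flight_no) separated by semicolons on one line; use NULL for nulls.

(Seattle, 230); (Seattle, 230)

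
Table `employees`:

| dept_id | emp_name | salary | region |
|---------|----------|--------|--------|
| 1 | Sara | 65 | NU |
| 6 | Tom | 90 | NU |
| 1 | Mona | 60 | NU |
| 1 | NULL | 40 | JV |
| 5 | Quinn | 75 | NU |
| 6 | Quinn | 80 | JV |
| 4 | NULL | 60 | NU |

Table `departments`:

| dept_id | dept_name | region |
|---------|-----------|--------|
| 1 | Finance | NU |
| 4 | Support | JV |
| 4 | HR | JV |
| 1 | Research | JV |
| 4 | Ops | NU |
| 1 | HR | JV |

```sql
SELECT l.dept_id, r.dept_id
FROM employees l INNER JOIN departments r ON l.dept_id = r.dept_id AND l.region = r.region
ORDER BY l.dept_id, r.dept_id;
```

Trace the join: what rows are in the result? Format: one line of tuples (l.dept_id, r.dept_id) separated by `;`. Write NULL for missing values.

(1, 1); (1, 1); (1, 1); (1, 1); (4, 4)

INNER JOIN keeps only pairs where the ON condition holds.
Matching on l.dept_id = r.dept_id AND l.region = r.region.
- l (dept_id=1, region=NU) pairs with 1 row(s) of r.
- l (dept_id=6, region=NU) has no partner → excluded.
- l (dept_id=1, region=NU) pairs with 1 row(s) of r.
- l (dept_id=1, region=JV) pairs with 2 row(s) of r.
- l (dept_id=5, region=NU) has no partner → excluded.
- l (dept_id=6, region=JV) has no partner → excluded.
- l (dept_id=4, region=NU) pairs with 1 row(s) of r.
After projecting and ordering:
l.dept_id | r.dept_id
1 | 1
1 | 1
1 | 1
1 | 1
4 | 4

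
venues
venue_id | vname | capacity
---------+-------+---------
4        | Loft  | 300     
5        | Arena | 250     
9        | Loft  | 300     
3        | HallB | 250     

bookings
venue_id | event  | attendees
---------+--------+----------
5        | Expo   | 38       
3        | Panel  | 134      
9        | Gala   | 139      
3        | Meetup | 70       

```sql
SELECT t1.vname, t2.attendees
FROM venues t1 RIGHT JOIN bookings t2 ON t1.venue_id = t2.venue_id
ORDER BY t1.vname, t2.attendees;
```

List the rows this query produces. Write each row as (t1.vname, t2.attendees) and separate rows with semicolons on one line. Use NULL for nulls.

RIGHT JOIN keeps every row from `bookings`; unmatched rows get NULL for `venues`'s columns.
Matching on t1.venue_id = t2.venue_id.
Matched pairs: 4; unmatched t2 rows kept: 0.

(Arena, 38); (HallB, 70); (HallB, 134); (Loft, 139)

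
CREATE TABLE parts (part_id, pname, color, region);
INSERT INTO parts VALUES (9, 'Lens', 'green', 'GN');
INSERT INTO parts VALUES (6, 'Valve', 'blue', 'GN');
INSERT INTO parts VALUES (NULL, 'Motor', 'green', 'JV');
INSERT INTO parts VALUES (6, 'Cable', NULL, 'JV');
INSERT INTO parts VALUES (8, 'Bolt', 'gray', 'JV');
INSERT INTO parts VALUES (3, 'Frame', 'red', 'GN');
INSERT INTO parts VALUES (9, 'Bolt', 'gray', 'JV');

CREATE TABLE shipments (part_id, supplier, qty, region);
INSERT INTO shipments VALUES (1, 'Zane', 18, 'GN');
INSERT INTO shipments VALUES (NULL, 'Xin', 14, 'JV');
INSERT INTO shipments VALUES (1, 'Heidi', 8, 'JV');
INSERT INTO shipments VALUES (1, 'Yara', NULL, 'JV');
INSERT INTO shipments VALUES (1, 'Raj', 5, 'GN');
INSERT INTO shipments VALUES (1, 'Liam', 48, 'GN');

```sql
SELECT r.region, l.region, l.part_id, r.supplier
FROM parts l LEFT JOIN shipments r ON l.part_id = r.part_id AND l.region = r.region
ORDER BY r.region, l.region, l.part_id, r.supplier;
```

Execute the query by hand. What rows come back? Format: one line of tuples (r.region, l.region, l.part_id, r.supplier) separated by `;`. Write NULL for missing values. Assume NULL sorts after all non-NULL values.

LEFT JOIN keeps every row from `parts`; unmatched rows get NULL for `shipments`'s columns.
Matching on l.part_id = r.part_id AND l.region = r.region. A NULL in a compared column never satisfies the condition.
Matched pairs: 0; unmatched l rows kept: 7.

(NULL, GN, 3, NULL); (NULL, GN, 6, NULL); (NULL, GN, 9, NULL); (NULL, JV, 6, NULL); (NULL, JV, 8, NULL); (NULL, JV, 9, NULL); (NULL, JV, NULL, NULL)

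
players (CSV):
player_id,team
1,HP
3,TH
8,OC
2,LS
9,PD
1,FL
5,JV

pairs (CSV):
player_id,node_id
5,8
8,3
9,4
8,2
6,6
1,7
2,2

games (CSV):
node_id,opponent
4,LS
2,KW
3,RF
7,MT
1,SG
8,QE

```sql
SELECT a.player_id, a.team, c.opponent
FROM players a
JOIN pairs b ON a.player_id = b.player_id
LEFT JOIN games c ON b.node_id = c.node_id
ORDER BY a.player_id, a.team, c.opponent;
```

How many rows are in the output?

7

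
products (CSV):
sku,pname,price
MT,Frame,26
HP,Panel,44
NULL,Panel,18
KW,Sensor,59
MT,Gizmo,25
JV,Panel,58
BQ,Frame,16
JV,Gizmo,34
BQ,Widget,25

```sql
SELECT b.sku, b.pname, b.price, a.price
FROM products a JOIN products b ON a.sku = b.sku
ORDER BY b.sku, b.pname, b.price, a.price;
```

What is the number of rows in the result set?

14

INNER JOIN keeps only pairs where the ON condition holds.
Matching on a.sku = b.sku. A NULL in a compared column never satisfies the condition.
- a (sku=MT) pairs with 2 row(s) of b.
- a (sku=HP) pairs with 1 row(s) of b.
- a (sku=NULL) has no partner → excluded.
- a (sku=KW) pairs with 1 row(s) of b.
- a (sku=MT) pairs with 2 row(s) of b.
- a (sku=JV) pairs with 2 row(s) of b.
- a (sku=BQ) pairs with 2 row(s) of b.
- a (sku=JV) pairs with 2 row(s) of b.
- a (sku=BQ) pairs with 2 row(s) of b.
Total: 14 rows.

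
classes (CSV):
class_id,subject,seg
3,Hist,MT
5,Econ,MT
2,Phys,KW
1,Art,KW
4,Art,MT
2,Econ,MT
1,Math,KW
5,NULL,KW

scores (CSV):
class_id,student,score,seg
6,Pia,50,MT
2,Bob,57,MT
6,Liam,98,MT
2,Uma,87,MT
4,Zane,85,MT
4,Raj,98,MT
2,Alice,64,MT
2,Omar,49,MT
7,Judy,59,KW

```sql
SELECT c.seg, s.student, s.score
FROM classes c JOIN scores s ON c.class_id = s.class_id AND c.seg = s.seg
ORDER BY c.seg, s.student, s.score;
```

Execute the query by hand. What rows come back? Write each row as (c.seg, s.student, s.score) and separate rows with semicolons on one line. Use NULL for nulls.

(MT, Alice, 64); (MT, Bob, 57); (MT, Omar, 49); (MT, Raj, 98); (MT, Uma, 87); (MT, Zane, 85)

INNER JOIN keeps only pairs where the ON condition holds.
Matching on c.class_id = s.class_id AND c.seg = s.seg.
- class_id=3, seg=MT: no matching s row, dropped.
- class_id=5, seg=MT: no matching s row, dropped.
- class_id=2, seg=KW: no matching s row, dropped.
- class_id=1, seg=KW: no matching s row, dropped.
- class_id=4, seg=MT: 2 matching s row(s), so 2 row(s) emitted.
- class_id=2, seg=MT: 4 matching s row(s), so 4 row(s) emitted.
- class_id=1, seg=KW: no matching s row, dropped.
- class_id=5, seg=KW: no matching s row, dropped.
After projecting and ordering:
c.seg | s.student | s.score
MT | Alice | 64
MT | Bob | 57
MT | Omar | 49
MT | Raj | 98
MT | Uma | 87
MT | Zane | 85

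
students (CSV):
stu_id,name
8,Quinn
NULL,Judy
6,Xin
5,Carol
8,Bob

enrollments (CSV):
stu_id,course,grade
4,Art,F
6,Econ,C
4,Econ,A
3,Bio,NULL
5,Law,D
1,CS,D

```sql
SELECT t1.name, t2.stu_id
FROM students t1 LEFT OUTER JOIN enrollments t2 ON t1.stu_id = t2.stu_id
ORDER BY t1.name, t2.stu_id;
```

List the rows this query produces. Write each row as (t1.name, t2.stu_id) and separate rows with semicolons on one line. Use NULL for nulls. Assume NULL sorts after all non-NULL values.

(Bob, NULL); (Carol, 5); (Judy, NULL); (Quinn, NULL); (Xin, 6)

LEFT JOIN keeps every row from `students`; unmatched rows get NULL for `enrollments`'s columns.
Matching on t1.stu_id = t2.stu_id. A NULL in a compared column never satisfies the condition.
- stu_id=8: no t2 row matches, row kept with t2 columns NULL.
- stu_id=NULL: no t2 row matches, row kept with t2 columns NULL.
- stu_id=6: 1 matching t2 row(s), so 1 row(s) emitted.
- stu_id=5: 1 matching t2 row(s), so 1 row(s) emitted.
- stu_id=8: no t2 row matches, row kept with t2 columns NULL.
After projecting and ordering:
t1.name | t2.stu_id
Bob | NULL
Carol | 5
Judy | NULL
Quinn | NULL
Xin | 6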